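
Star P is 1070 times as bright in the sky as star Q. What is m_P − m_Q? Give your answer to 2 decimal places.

m_P − m_Q ≈ -7.57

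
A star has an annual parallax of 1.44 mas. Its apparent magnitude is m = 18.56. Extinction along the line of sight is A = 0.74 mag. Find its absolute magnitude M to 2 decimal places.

M ≈ 8.61

p = 1.44 mas = 1.44×10^-3″ → d = 1/p = 694.4 pc
5 log₁₀(d/10 pc) = 5 log₁₀(694.4) − 5 = 9.208
M = m − 5 log₁₀(d/10) − A = 18.56 − 9.208 − 0.74 = 8.612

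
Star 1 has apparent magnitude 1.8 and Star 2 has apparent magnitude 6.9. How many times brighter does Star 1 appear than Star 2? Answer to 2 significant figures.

110

Δm = 1.8 − (6.9) = -5.1
Flux ratio = 10^(−0.4 Δm) = 10^(−0.4 × -5.1) = 10^2.040 = 109.6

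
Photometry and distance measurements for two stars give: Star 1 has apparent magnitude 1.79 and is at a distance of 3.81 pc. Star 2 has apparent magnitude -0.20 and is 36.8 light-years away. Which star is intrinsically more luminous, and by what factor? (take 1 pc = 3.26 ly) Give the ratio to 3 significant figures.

Star 1: M = m − 5 log₁₀ d + 5 = 1.79 − 5·0.5809 + 5 = 3.885
Star 2: d = 36.8 ly / 3.26 = 11.29 pc
Star 2: M = m − 5 log₁₀ d + 5 = -0.20 − 5·1.0526 + 5 = -0.463
ΔM = M_1 − M_2 = 3.885 − (-0.463) = 4.349; smaller M is more luminous → Star 2.
L ratio = 10^(0.4 |ΔM|) = 10^1.739 = 54.88

Star 2 is more luminous, by a factor of 54.9.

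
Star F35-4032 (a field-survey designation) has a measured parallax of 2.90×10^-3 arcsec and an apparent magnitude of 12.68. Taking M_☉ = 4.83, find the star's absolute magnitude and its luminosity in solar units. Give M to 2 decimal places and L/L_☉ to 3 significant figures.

M ≈ 4.99; L/L_☉ ≈ 0.861

d = 1/p = 1/2.90×10^-3″ = 344.8 pc
M = m − 5 log₁₀ d + 5 = 12.68 − 5·2.5376 + 5 = 4.992
M − M_☉ = 4.992 − 4.83 = 0.162
L/L_☉ = 10^(−0.4 × 0.162) = 0.8614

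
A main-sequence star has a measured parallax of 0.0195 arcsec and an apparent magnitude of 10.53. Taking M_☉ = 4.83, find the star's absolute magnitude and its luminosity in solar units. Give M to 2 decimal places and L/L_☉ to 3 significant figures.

d = 1/p = 1/0.0195″ = 51.28 pc
M = m − 5 log₁₀ d + 5 = 10.53 − 5·1.7100 + 5 = 6.980
M − M_☉ = 6.980 − 4.83 = 2.150
L/L_☉ = 10^(−0.4 × 2.150) = 0.1380

M ≈ 6.98; L/L_☉ ≈ 0.138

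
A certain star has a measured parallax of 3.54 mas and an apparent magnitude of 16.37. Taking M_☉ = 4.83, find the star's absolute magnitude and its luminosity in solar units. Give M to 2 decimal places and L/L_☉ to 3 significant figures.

M ≈ 9.12; L/L_☉ ≈ 0.0193

d = 1/p = 1000/3.54 mas = 282.5 pc
M = m − 5 log₁₀ d + 5 = 16.37 − 5·2.4510 + 5 = 9.115
M − M_☉ = 9.115 − 4.83 = 4.285
L/L_☉ = 10^(−0.4 × 4.285) = 0.01932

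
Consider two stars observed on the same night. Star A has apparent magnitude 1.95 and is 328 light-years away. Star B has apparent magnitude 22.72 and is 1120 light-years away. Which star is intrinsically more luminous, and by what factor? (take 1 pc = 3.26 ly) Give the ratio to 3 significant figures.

Star A: d = 328 ly / 3.26 = 100.6 pc
Star A: M = m − 5 log₁₀ d + 5 = 1.95 − 5·2.0027 + 5 = -3.063
Star B: d = 1120 ly / 3.26 = 343.6 pc
Star B: M = m − 5 log₁₀ d + 5 = 22.72 − 5·2.5360 + 5 = 15.040
ΔM = M_A − M_B = -3.063 − (15.040) = -18.103; smaller M is more luminous → Star A.
L ratio = 10^(0.4 |ΔM|) = 10^7.241 = 1.743×10^7

Star A is more luminous, by a factor of 1.74×10^7.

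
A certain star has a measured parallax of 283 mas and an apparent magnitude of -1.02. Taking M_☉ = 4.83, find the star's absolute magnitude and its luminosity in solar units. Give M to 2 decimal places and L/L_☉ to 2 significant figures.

M ≈ 1.24; L/L_☉ ≈ 27

d = 1/p = 1000/283 mas = 3.534 pc
M = m − 5 log₁₀ d + 5 = -1.02 − 5·0.5482 + 5 = 1.239
M − M_☉ = 1.239 − 4.83 = -3.591
L/L_☉ = 10^(−0.4 × -3.591) = 27.32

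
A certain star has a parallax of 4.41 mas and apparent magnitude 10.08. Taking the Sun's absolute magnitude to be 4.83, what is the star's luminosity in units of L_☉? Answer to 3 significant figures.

d = 1/p = 1000/4.41 mas = 226.8 pc
M = m − 5 log₁₀ d + 5 = 10.08 − 5·2.3556 + 5 = 3.302
M − M_☉ = 3.302 − 4.83 = -1.528
L/L_☉ = 10^(−0.4 × -1.528) = 4.084

L/L_☉ ≈ 4.08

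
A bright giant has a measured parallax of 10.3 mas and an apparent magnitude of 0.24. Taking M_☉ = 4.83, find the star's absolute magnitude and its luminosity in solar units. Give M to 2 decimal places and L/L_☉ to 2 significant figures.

M ≈ -4.70; L/L_☉ ≈ 6500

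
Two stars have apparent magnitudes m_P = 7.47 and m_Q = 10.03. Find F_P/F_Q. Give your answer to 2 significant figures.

Δm = 7.47 − (10.03) = -2.56
Flux ratio = 10^(−0.4 Δm) = 10^(−0.4 × -2.56) = 10^1.024 = 10.57

F_P/F_Q ≈ 11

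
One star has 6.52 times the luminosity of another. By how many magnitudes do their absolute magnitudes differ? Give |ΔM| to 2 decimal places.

|ΔM| ≈ 2.04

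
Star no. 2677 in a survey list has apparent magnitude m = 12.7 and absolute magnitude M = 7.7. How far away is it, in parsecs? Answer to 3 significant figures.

μ = m − M = 5.000
m − M = 5 log₁₀ d − 5
log₁₀ d = (m − M)/5 + 1 = 2.0000
d = 10^2.0000 = 100.0 pc

d ≈ 100 pc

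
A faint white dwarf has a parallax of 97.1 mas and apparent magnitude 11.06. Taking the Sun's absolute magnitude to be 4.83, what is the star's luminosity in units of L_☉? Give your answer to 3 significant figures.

L/L_☉ ≈ 3.42×10^-3

d = 1/p = 1000/97.1 mas = 10.30 pc
M = m − 5 log₁₀ d + 5 = 11.06 − 5·1.0128 + 5 = 10.996
M − M_☉ = 10.996 − 4.83 = 6.166
L/L_☉ = 10^(−0.4 × 6.166) = 3.416×10^-3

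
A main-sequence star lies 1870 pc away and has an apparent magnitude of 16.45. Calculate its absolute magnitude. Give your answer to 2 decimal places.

M ≈ 5.09

5 log₁₀(d/10 pc) = 5 log₁₀(1870) − 5 = 11.359
M = m − 5 log₁₀(d/10) = 16.45 − 11.359 = 5.091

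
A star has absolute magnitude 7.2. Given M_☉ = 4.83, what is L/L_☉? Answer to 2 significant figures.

M − M_☉ = 7.2 − 4.83 = 2.370
L/L_☉ = 10^(−0.4 (M − M_☉)) = 10^-0.948 = 0.1127

L/L_☉ ≈ 0.11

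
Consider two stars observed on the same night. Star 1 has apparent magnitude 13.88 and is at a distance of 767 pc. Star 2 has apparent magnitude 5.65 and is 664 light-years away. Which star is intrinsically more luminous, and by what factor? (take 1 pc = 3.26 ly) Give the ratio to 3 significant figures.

Star 1: M = m − 5 log₁₀ d + 5 = 13.88 − 5·2.8848 + 5 = 4.456
Star 2: d = 664 ly / 3.26 = 203.7 pc
Star 2: M = m − 5 log₁₀ d + 5 = 5.65 − 5·2.3090 + 5 = -0.895
ΔM = M_1 − M_2 = 4.456 − (-0.895) = 5.351; smaller M is more luminous → Star 2.
L ratio = 10^(0.4 |ΔM|) = 10^2.140 = 138.1

Star 2 is more luminous, by a factor of 138.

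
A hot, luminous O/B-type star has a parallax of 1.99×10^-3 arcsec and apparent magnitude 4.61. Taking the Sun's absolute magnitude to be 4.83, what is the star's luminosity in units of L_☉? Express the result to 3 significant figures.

d = 1/p = 1/1.99×10^-3″ = 502.5 pc
M = m − 5 log₁₀ d + 5 = 4.61 − 5·2.7011 + 5 = -3.896
M − M_☉ = -3.896 − 4.83 = -8.726
L/L_☉ = 10^(−0.4 × -8.726) = 3092

L/L_☉ ≈ 3090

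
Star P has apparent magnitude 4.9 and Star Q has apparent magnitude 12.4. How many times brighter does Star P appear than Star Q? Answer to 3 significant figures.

Δm = 4.9 − (12.4) = -7.5
Flux ratio = 10^(−0.4 Δm) = 10^(−0.4 × -7.5) = 10^3.000 = 1000

1000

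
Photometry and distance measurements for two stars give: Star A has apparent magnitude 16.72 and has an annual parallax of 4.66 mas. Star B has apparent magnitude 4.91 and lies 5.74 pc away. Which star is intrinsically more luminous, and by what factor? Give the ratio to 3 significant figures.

Star B is more luminous, by a factor of 37.9.

Star A: p = 4.66 mas = 4.66×10^-3″ → d = 1/p = 214.6 pc
Star A: M = m − 5 log₁₀ d + 5 = 16.72 − 5·2.3316 + 5 = 10.062
Star B: M = m − 5 log₁₀ d + 5 = 4.91 − 5·0.7589 + 5 = 6.115
ΔM = M_A − M_B = 10.062 − (6.115) = 3.946; smaller M is more luminous → Star B.
L ratio = 10^(0.4 |ΔM|) = 10^1.579 = 37.90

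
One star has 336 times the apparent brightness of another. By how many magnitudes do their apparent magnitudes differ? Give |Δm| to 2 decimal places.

|Δm| ≈ 6.32

Pogson: Δm = −2.5 log₁₀(ratio) = −2.5 log₁₀(336) = −2.5 × 2.5263 = -6.316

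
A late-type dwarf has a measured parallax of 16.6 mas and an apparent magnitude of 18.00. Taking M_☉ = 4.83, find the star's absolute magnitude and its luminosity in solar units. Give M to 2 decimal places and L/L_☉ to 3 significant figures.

M ≈ 14.10; L/L_☉ ≈ 1.96×10^-4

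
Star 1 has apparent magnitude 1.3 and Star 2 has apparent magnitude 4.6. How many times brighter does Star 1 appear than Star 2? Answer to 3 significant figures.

20.9

Δm = 1.3 − (4.6) = -3.3
Flux ratio = 10^(−0.4 Δm) = 10^(−0.4 × -3.3) = 10^1.320 = 20.89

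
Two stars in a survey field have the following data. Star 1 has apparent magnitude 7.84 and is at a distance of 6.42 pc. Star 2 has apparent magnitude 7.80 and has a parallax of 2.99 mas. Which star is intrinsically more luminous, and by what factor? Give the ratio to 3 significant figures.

Star 1: M = m − 5 log₁₀ d + 5 = 7.84 − 5·0.8075 + 5 = 8.802
Star 2: p = 2.99 mas = 2.99×10^-3″ → d = 1/p = 334.4 pc
Star 2: M = m − 5 log₁₀ d + 5 = 7.80 − 5·2.5243 + 5 = 0.178
ΔM = M_1 − M_2 = 8.802 − (0.178) = 8.624; smaller M is more luminous → Star 2.
L ratio = 10^(0.4 |ΔM|) = 10^3.450 = 2816

Star 2 is more luminous, by a factor of 2820.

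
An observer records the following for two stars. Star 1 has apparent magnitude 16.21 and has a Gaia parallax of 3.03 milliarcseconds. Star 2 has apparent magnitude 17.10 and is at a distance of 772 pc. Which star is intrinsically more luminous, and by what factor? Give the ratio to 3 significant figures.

Star 2 is more luminous, by a factor of 2.41.

Star 1: p = 3.03 mas = 3.03×10^-3″ → d = 1/p = 330.0 pc
Star 1: M = m − 5 log₁₀ d + 5 = 16.21 − 5·2.5186 + 5 = 8.617
Star 2: M = m − 5 log₁₀ d + 5 = 17.10 − 5·2.8876 + 5 = 7.662
ΔM = M_1 − M_2 = 8.617 − (7.662) = 0.955; smaller M is more luminous → Star 2.
L ratio = 10^(0.4 |ΔM|) = 10^0.382 = 2.411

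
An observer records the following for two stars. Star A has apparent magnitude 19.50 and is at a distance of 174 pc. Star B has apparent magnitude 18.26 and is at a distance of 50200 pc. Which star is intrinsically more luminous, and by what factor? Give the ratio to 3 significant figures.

Star B is more luminous, by a factor of 261000.

Star A: M = m − 5 log₁₀ d + 5 = 19.50 − 5·2.2405 + 5 = 13.297
Star B: M = m − 5 log₁₀ d + 5 = 18.26 − 5·4.7007 + 5 = -0.244
ΔM = M_A − M_B = 13.297 − (-0.244) = 13.541; smaller M is more luminous → Star B.
L ratio = 10^(0.4 |ΔM|) = 10^5.416 = 260800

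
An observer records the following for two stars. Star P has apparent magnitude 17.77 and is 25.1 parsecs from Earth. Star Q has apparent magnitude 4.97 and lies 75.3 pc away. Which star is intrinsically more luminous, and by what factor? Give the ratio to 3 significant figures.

Star P: M = m − 5 log₁₀ d + 5 = 17.77 − 5·1.3997 + 5 = 15.772
Star Q: M = m − 5 log₁₀ d + 5 = 4.97 − 5·1.8768 + 5 = 0.586
ΔM = M_P − M_Q = 15.772 − (0.586) = 15.186; smaller M is more luminous → Star Q.
L ratio = 10^(0.4 |ΔM|) = 10^6.074 = 1.186×10^6

Star Q is more luminous, by a factor of 1.19×10^6.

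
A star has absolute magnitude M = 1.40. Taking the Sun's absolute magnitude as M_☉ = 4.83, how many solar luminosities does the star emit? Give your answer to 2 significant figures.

M − M_☉ = 1.40 − 4.83 = -3.430
L/L_☉ = 10^(−0.4 (M − M_☉)) = 10^1.372 = 23.55

L/L_☉ ≈ 24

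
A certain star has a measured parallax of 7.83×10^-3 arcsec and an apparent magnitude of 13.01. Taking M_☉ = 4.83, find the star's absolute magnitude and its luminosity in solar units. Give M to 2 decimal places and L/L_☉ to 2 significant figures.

d = 1/p = 1/7.83×10^-3″ = 127.7 pc
M = m − 5 log₁₀ d + 5 = 13.01 − 5·2.1062 + 5 = 7.479
M − M_☉ = 7.479 − 4.83 = 2.649
L/L_☉ = 10^(−0.4 × 2.649) = 0.08719

M ≈ 7.48; L/L_☉ ≈ 0.087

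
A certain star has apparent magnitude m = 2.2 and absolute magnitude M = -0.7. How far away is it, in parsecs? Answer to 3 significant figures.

μ = m − M = 2.900
m − M = 5 log₁₀ d − 5
log₁₀ d = (m − M)/5 + 1 = 1.5800
d = 10^1.5800 = 38.02 pc

d ≈ 38.0 pc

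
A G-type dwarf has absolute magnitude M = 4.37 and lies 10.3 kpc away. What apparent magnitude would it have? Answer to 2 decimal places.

m ≈ 19.43

d = 10.3 kpc = 10300 pc
m = M + 5 log₁₀ d − 5 = 4.37 + 5·4.0128 − 5 = 19.434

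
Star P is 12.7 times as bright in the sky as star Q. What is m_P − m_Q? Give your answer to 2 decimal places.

Pogson: Δm = −2.5 log₁₀(ratio) = −2.5 log₁₀(12.7) = −2.5 × 1.1038 = -2.760
Star P is brighter, so it has the smaller magnitude: the difference is negative.

m_P − m_Q ≈ -2.76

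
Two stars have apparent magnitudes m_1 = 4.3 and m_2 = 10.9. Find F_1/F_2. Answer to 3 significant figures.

Δm = 4.3 − (10.9) = -6.6
Flux ratio = 10^(−0.4 Δm) = 10^(−0.4 × -6.6) = 10^2.640 = 436.5

F_1/F_2 ≈ 437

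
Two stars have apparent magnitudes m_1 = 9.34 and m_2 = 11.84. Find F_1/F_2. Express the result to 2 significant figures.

F_1/F_2 ≈ 10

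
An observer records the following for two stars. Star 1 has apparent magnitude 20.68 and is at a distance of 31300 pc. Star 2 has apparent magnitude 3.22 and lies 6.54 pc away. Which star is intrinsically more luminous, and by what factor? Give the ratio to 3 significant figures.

Star 1: M = m − 5 log₁₀ d + 5 = 20.68 − 5·4.4955 + 5 = 3.202
Star 2: M = m − 5 log₁₀ d + 5 = 3.22 − 5·0.8156 + 5 = 4.142
ΔM = M_1 − M_2 = 3.202 − (4.142) = -0.940; smaller M is more luminous → Star 1.
L ratio = 10^(0.4 |ΔM|) = 10^0.376 = 2.376

Star 1 is more luminous, by a factor of 2.38.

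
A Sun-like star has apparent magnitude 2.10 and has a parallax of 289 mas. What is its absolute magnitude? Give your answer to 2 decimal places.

p = 289 mas = 0.289″ → d = 1/p = 3.460 pc
5 log₁₀(d/10 pc) = 5 log₁₀(3.460) − 5 = -2.304
M = m − 5 log₁₀(d/10) = 2.10 + 2.304 = 4.404

M ≈ 4.40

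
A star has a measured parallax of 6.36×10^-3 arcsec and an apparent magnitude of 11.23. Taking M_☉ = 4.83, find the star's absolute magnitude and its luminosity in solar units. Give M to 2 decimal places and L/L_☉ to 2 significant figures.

M ≈ 5.25; L/L_☉ ≈ 0.68

d = 1/p = 1/6.36×10^-3″ = 157.2 pc
M = m − 5 log₁₀ d + 5 = 11.23 − 5·2.1965 + 5 = 5.247
M − M_☉ = 5.247 − 4.83 = 0.417
L/L_☉ = 10^(−0.4 × 0.417) = 0.6809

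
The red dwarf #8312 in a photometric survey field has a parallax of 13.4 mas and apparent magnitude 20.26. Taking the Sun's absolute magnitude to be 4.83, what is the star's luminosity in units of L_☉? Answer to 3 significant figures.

d = 1/p = 1000/13.4 mas = 74.63 pc
M = m − 5 log₁₀ d + 5 = 20.26 − 5·1.8729 + 5 = 15.896
M − M_☉ = 15.896 − 4.83 = 11.066
L/L_☉ = 10^(−0.4 × 11.066) = 3.748×10^-5

L/L_☉ ≈ 3.75×10^-5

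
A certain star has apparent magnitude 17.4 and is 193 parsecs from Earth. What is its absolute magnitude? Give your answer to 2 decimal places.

5 log₁₀(d/10 pc) = 5 log₁₀(193.0) − 5 = 6.428
M = m − 5 log₁₀(d/10) = 17.4 − 6.428 = 10.972

M ≈ 10.97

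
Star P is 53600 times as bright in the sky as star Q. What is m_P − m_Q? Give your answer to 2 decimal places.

m_P − m_Q ≈ -11.82

Pogson: Δm = −2.5 log₁₀(ratio) = −2.5 log₁₀(53600) = −2.5 × 4.7292 = -11.823
Star P is brighter, so it has the smaller magnitude: the difference is negative.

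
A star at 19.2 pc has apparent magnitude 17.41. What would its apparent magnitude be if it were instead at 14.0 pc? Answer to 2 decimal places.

Flux ∝ 1/d², so Δm = 5 log₁₀(d₂/d₁) = 5 log₁₀(14.0/19.2) = -0.686
m₂ = m₁ + Δm = 17.41 + (-0.686) = 16.724

m ≈ 16.72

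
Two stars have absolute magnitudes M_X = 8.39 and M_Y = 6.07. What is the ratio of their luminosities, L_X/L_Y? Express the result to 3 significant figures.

ΔM = M_X − M_Y = 2.32
L_X/L_Y = 10^(−0.4 ΔM) = 10^-0.928 = 0.1180

L_X/L_Y ≈ 0.118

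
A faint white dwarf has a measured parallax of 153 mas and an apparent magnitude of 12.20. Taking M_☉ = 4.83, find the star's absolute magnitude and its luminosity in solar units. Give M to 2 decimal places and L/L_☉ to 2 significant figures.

d = 1/p = 1000/153 mas = 6.536 pc
M = m − 5 log₁₀ d + 5 = 12.20 − 5·0.8153 + 5 = 13.123
M − M_☉ = 13.123 − 4.83 = 8.293
L/L_☉ = 10^(−0.4 × 8.293) = 4.815×10^-4

M ≈ 13.12; L/L_☉ ≈ 4.8×10^-4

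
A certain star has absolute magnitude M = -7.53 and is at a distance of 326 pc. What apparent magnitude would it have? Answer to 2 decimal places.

m = M + 5 log₁₀ d − 5 = -7.53 + 5·2.5132 − 5 = 0.036

m ≈ 0.04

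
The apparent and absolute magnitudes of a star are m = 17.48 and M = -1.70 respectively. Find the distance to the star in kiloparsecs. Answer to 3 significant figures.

d ≈ 68.5 kpc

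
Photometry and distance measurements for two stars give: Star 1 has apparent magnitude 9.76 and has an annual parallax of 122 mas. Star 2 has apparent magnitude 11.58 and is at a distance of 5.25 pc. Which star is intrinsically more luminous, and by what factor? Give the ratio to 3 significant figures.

Star 1: p = 122 mas = 0.122″ → d = 1/p = 8.197 pc
Star 1: M = m − 5 log₁₀ d + 5 = 9.76 − 5·0.9136 + 5 = 10.192
Star 2: M = m − 5 log₁₀ d + 5 = 11.58 − 5·0.7202 + 5 = 12.979
ΔM = M_1 − M_2 = 10.192 − (12.979) = -2.787; smaller M is more luminous → Star 1.
L ratio = 10^(0.4 |ΔM|) = 10^1.115 = 13.03

Star 1 is more luminous, by a factor of 13.0.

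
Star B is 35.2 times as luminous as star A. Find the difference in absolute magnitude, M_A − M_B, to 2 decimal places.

M_A − M_B ≈ 3.87

Pogson: ΔM = −2.5 log₁₀(ratio) = −2.5 log₁₀(35.2) = −2.5 × 1.5465 = -3.866
Star B is brighter so has the smaller magnitude: M_A − M_B is positive.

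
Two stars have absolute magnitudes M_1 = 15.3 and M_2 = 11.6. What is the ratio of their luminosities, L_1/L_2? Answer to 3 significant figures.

ΔM = M_1 − M_2 = 3.7
L_1/L_2 = 10^(−0.4 ΔM) = 10^-1.480 = 0.03311

L_1/L_2 ≈ 0.0331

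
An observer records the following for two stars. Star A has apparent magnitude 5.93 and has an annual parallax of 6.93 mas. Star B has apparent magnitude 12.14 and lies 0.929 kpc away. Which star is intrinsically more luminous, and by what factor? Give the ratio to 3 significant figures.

Star A is more luminous, by a factor of 7.35.

Star A: p = 6.93 mas = 6.93×10^-3″ → d = 1/p = 144.3 pc
Star A: M = m − 5 log₁₀ d + 5 = 5.93 − 5·2.1593 + 5 = 0.134
Star B: d = 0.929 kpc = 929.0 pc
Star B: M = m − 5 log₁₀ d + 5 = 12.14 − 5·2.9680 + 5 = 2.300
ΔM = M_A − M_B = 0.134 − (2.300) = -2.166; smaller M is more luminous → Star A.
L ratio = 10^(0.4 |ΔM|) = 10^0.867 = 7.354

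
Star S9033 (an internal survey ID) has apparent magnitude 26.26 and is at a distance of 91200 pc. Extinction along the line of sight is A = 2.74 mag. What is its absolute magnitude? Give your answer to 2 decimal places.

M ≈ 3.72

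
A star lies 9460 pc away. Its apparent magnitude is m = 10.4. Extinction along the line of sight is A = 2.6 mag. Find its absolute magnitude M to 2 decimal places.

M ≈ -7.08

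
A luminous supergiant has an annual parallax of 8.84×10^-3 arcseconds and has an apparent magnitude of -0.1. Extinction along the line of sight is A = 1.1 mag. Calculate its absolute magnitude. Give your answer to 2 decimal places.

M ≈ -6.47

d = 1/p = 1/8.84×10^-3″ = 113.1 pc
5 log₁₀(d/10 pc) = 5 log₁₀(113.1) − 5 = 5.268
M = m − 5 log₁₀(d/10) − A = -0.1 − 5.268 − 1.1 = -6.468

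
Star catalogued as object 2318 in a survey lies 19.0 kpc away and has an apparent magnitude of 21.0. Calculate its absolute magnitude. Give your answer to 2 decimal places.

M ≈ 4.61

d = 19.0 kpc = 19000 pc
5 log₁₀(d/10 pc) = 5 log₁₀(19000) − 5 = 16.394
M = m − 5 log₁₀(d/10) = 21.0 − 16.394 = 4.606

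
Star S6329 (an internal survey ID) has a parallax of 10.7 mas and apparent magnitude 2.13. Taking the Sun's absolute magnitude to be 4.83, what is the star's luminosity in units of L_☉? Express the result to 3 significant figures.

L/L_☉ ≈ 1050

d = 1/p = 1000/10.7 mas = 93.46 pc
M = m − 5 log₁₀ d + 5 = 2.13 − 5·1.9706 + 5 = -2.723
M − M_☉ = -2.723 − 4.83 = -7.553
L/L_☉ = 10^(−0.4 × -7.553) = 1050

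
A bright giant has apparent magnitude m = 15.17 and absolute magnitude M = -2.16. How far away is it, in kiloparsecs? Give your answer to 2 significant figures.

d ≈ 29 kpc

μ = m − M = 17.330
m − M = 5 log₁₀ d − 5
log₁₀ d = (m − M)/5 + 1 = 4.4660
d = 10^4.4660 = 29240 pc
= 29.24 kpc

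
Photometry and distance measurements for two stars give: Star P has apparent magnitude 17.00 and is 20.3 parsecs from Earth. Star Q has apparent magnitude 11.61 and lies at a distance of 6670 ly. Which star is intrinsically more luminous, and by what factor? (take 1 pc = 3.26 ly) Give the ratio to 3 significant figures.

Star Q is more luminous, by a factor of 1.45×10^6.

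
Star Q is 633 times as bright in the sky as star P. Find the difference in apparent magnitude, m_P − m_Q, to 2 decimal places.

m_P − m_Q ≈ 7.00

Pogson: Δm = −2.5 log₁₀(ratio) = −2.5 log₁₀(633) = −2.5 × 2.8014 = -7.004
Star Q is brighter so has the smaller magnitude: m_P − m_Q is positive.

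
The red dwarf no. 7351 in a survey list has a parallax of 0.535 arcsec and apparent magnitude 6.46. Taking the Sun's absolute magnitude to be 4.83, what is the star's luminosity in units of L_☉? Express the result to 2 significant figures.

L/L_☉ ≈ 7.8×10^-3

d = 1/p = 1/0.535″ = 1.869 pc
M = m − 5 log₁₀ d + 5 = 6.46 − 5·0.2716 + 5 = 10.102
M − M_☉ = 10.102 − 4.83 = 5.272
L/L_☉ = 10^(−0.4 × 5.272) = 7.786×10^-3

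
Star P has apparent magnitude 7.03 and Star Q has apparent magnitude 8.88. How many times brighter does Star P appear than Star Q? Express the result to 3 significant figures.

Δm = 7.03 − (8.88) = -1.85
Flux ratio = 10^(−0.4 Δm) = 10^(−0.4 × -1.85) = 10^0.740 = 5.495

5.50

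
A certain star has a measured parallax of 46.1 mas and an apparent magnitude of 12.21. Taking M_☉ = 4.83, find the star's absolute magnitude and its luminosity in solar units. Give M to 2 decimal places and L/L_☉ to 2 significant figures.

d = 1/p = 1000/46.1 mas = 21.69 pc
M = m − 5 log₁₀ d + 5 = 12.21 − 5·1.3363 + 5 = 10.529
M − M_☉ = 10.529 − 4.83 = 5.699
L/L_☉ = 10^(−0.4 × 5.699) = 5.255×10^-3

M ≈ 10.53; L/L_☉ ≈ 5.3×10^-3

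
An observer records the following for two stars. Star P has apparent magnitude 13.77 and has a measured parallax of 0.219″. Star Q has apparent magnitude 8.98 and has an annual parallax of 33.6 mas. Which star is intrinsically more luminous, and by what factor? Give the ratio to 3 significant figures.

Star Q is more luminous, by a factor of 3500.

Star P: d = 1/p = 1/0.219″ = 4.566 pc
Star P: M = m − 5 log₁₀ d + 5 = 13.77 − 5·0.6596 + 5 = 15.472
Star Q: p = 33.6 mas = 0.0336″ → d = 1/p = 29.76 pc
Star Q: M = m − 5 log₁₀ d + 5 = 8.98 − 5·1.4737 + 5 = 6.612
ΔM = M_P − M_Q = 15.472 − (6.612) = 8.861; smaller M is more luminous → Star Q.
L ratio = 10^(0.4 |ΔM|) = 10^3.544 = 3501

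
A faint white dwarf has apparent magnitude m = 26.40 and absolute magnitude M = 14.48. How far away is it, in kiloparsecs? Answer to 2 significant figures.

d ≈ 2.4 kpc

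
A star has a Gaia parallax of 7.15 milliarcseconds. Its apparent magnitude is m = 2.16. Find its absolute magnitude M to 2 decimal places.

p = 7.15 mas = 7.15×10^-3″ → d = 1/p = 139.9 pc
5 log₁₀(d/10 pc) = 5 log₁₀(139.9) − 5 = 5.728
M = m − 5 log₁₀(d/10) = 2.16 − 5.728 = -3.568

M ≈ -3.57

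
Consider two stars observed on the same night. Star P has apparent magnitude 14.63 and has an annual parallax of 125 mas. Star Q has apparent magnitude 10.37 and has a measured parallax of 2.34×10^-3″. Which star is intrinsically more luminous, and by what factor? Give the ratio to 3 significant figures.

Star P: p = 125 mas = 0.125″ → d = 1/p = 8.000 pc
Star P: M = m − 5 log₁₀ d + 5 = 14.63 − 5·0.9031 + 5 = 15.115
Star Q: d = 1/p = 1/2.34×10^-3″ = 427.4 pc
Star Q: M = m − 5 log₁₀ d + 5 = 10.37 − 5·2.6308 + 5 = 2.216
ΔM = M_P − M_Q = 15.115 − (2.216) = 12.898; smaller M is more luminous → Star Q.
L ratio = 10^(0.4 |ΔM|) = 10^5.159 = 144300

Star Q is more luminous, by a factor of 144000.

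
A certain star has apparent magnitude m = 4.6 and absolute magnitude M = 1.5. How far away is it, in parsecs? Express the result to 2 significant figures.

d ≈ 42 pc

μ = m − M = 3.100
m − M = 5 log₁₀ d − 5
log₁₀ d = (m − M)/5 + 1 = 1.6200
d = 10^1.6200 = 41.69 pc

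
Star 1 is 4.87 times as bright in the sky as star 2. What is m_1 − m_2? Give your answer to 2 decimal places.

m_1 − m_2 ≈ -1.72

Pogson: Δm = −2.5 log₁₀(ratio) = −2.5 log₁₀(4.87) = −2.5 × 0.6875 = -1.719
Star 1 is brighter, so it has the smaller magnitude: the difference is negative.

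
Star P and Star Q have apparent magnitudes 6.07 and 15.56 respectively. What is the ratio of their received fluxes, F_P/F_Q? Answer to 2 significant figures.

F_P/F_Q ≈ 6300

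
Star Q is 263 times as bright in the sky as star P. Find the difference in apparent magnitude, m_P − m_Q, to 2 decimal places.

Pogson: Δm = −2.5 log₁₀(ratio) = −2.5 log₁₀(263) = −2.5 × 2.4200 = -6.050
Star Q is brighter so has the smaller magnitude: m_P − m_Q is positive.

m_P − m_Q ≈ 6.05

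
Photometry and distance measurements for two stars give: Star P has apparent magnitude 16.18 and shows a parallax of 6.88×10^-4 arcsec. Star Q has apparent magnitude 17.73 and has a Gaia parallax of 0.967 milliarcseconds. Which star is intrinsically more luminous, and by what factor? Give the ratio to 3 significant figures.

Star P: d = 1/p = 1/6.88×10^-4″ = 1453 pc
Star P: M = m − 5 log₁₀ d + 5 = 16.18 − 5·3.1624 + 5 = 5.368
Star Q: p = 0.967 mas = 9.67×10^-4″ → d = 1/p = 1034 pc
Star Q: M = m − 5 log₁₀ d + 5 = 17.73 − 5·3.0146 + 5 = 7.657
ΔM = M_P − M_Q = 5.368 − (7.657) = -2.289; smaller M is more luminous → Star P.
L ratio = 10^(0.4 |ΔM|) = 10^0.916 = 8.235

Star P is more luminous, by a factor of 8.24.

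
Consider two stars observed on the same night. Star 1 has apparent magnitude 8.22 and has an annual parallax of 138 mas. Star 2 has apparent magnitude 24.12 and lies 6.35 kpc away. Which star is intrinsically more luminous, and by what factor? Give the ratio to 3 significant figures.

Star 1 is more luminous, by a factor of 2.98.

Star 1: p = 138 mas = 0.138″ → d = 1/p = 7.246 pc
Star 1: M = m − 5 log₁₀ d + 5 = 8.22 − 5·0.8601 + 5 = 8.919
Star 2: d = 6.35 kpc = 6350 pc
Star 2: M = m − 5 log₁₀ d + 5 = 24.12 − 5·3.8028 + 5 = 10.106
ΔM = M_1 − M_2 = 8.919 − (10.106) = -1.187; smaller M is more luminous → Star 1.
L ratio = 10^(0.4 |ΔM|) = 10^0.475 = 2.983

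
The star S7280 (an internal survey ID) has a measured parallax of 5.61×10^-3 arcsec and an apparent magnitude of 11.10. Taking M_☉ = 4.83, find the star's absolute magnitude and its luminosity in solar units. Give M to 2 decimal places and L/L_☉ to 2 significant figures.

M ≈ 4.84; L/L_☉ ≈ 0.99

d = 1/p = 1/5.61×10^-3″ = 178.3 pc
M = m − 5 log₁₀ d + 5 = 11.10 − 5·2.2510 + 5 = 4.845
M − M_☉ = 4.845 − 4.83 = 0.015
L/L_☉ = 10^(−0.4 × 0.015) = 0.9864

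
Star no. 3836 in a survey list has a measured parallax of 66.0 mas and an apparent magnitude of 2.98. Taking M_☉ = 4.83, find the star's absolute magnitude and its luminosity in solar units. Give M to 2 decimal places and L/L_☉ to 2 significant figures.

M ≈ 2.08; L/L_☉ ≈ 13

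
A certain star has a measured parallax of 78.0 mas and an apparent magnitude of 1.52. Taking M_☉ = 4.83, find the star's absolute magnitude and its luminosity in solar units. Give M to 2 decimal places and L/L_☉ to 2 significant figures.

d = 1/p = 1000/78.0 mas = 12.82 pc
M = m − 5 log₁₀ d + 5 = 1.52 − 5·1.1079 + 5 = 0.980
M − M_☉ = 0.980 − 4.83 = -3.850
L/L_☉ = 10^(−0.4 × -3.850) = 34.66

M ≈ 0.98; L/L_☉ ≈ 35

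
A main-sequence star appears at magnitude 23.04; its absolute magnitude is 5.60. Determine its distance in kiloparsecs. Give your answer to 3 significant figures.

d ≈ 30.8 kpc

Distance modulus: m − M = 23.04 − (5.60) = 17.440
m − M = 5 log₁₀ d − 5
log₁₀ d = (m − M)/5 + 1 = 4.4880
d = 10^4.4880 = 30760 pc
= 30.76 kpc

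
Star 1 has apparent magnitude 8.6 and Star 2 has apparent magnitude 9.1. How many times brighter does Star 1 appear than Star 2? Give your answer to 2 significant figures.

1.6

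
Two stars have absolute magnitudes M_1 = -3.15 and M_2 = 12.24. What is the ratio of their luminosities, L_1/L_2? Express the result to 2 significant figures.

ΔM = M_1 − M_2 = -15.39
L_1/L_2 = 10^(−0.4 ΔM) = 10^6.156 = 1.432×10^6

L_1/L_2 ≈ 1.4×10^6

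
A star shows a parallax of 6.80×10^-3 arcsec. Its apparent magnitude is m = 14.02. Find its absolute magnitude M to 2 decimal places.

M ≈ 8.18

d = 1/p = 1/6.80×10^-3″ = 147.1 pc
5 log₁₀(d/10 pc) = 5 log₁₀(147.1) − 5 = 5.837
M = m − 5 log₁₀(d/10) = 14.02 − 5.837 = 8.183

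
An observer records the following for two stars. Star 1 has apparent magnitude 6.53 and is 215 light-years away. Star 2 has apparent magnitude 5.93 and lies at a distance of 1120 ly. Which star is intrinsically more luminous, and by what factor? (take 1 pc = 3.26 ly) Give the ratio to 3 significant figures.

Star 2 is more luminous, by a factor of 47.2.

Star 1: d = 215 ly / 3.26 = 65.95 pc
Star 1: M = m − 5 log₁₀ d + 5 = 6.53 − 5·1.8192 + 5 = 2.434
Star 2: d = 1120 ly / 3.26 = 343.6 pc
Star 2: M = m − 5 log₁₀ d + 5 = 5.93 − 5·2.5360 + 5 = -1.750
ΔM = M_1 − M_2 = 2.434 − (-1.750) = 4.184; smaller M is more luminous → Star 2.
L ratio = 10^(0.4 |ΔM|) = 10^1.674 = 47.16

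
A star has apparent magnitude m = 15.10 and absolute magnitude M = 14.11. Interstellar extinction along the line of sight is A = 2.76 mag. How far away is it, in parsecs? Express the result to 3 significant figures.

m − M = 5 log₁₀(d/10 pc) + A  ⇒  15.10 − (14.11) − 2.76 = 5 log₁₀(d/10)
-1.770 = 5 log₁₀(d/10)
log₁₀ d = (m − M − A)/5 + 1 = 0.6460
d = 10^0.6460 = 4.426 pc

d ≈ 4.43 pc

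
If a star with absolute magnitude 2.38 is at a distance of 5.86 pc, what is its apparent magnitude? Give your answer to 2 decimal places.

m ≈ 1.22

m = M + 5 log₁₀ d − 5 = 2.38 + 5·0.7679 − 5 = 1.219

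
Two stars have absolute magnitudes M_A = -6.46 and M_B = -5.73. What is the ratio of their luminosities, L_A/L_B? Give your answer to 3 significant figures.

L_A/L_B ≈ 1.96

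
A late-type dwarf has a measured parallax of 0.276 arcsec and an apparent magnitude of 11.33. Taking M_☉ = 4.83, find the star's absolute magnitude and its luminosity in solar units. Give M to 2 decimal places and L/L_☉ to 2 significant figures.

M ≈ 13.53; L/L_☉ ≈ 3.3×10^-4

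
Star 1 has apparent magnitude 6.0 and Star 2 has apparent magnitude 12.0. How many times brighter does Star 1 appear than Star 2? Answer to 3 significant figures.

Magnitude difference = -6.0
Flux ratio = 10^(−0.4 Δm) = 10^(−0.4 × -6.0) = 10^2.400 = 251.2

251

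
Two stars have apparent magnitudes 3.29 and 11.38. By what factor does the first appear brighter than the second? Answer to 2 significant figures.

Δm = 3.29 − (11.38) = -8.09
Flux ratio = 10^(−0.4 Δm) = 10^(−0.4 × -8.09) = 10^3.236 = 1722

1700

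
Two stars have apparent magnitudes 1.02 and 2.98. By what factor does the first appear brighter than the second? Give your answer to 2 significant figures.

Magnitude difference = -1.96
Flux ratio = 10^(−0.4 Δm) = 10^(−0.4 × -1.96) = 10^0.784 = 6.081

6.1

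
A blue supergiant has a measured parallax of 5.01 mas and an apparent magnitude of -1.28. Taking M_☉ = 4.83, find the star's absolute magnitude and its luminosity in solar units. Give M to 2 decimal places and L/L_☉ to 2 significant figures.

d = 1/p = 1000/5.01 mas = 199.6 pc
M = m − 5 log₁₀ d + 5 = -1.28 − 5·2.3002 + 5 = -7.781
M − M_☉ = -7.781 − 4.83 = -12.611
L/L_☉ = 10^(−0.4 × -12.611) = 110700

M ≈ -7.78; L/L_☉ ≈ 110000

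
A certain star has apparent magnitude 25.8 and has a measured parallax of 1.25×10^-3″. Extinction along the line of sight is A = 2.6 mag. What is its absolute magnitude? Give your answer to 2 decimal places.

d = 1/p = 1/1.25×10^-3″ = 800.0 pc
5 log₁₀(d/10 pc) = 5 log₁₀(800.0) − 5 = 9.515
M = m − 5 log₁₀(d/10) − A = 25.8 − 9.515 − 2.6 = 13.685

M ≈ 13.68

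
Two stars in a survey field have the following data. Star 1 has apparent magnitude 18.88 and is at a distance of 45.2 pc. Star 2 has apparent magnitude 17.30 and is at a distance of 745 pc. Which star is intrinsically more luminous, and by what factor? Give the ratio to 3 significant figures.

Star 2 is more luminous, by a factor of 1160.

Star 1: M = m − 5 log₁₀ d + 5 = 18.88 − 5·1.6551 + 5 = 15.604
Star 2: M = m − 5 log₁₀ d + 5 = 17.30 − 5·2.8722 + 5 = 7.939
ΔM = M_1 − M_2 = 15.604 − (7.939) = 7.665; smaller M is more luminous → Star 2.
L ratio = 10^(0.4 |ΔM|) = 10^3.066 = 1164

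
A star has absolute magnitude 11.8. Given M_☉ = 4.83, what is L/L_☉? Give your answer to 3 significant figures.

M − M_☉ = 11.8 − 4.83 = 6.970
L/L_☉ = 10^(−0.4 (M − M_☉)) = 10^-2.788 = 1.629×10^-3

L/L_☉ ≈ 1.63×10^-3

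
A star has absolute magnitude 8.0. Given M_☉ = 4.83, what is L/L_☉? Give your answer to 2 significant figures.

L/L_☉ ≈ 0.054

M − M_☉ = 8.0 − 4.83 = 3.170
L/L_☉ = 10^(−0.4 (M − M_☉)) = 10^-1.268 = 0.05395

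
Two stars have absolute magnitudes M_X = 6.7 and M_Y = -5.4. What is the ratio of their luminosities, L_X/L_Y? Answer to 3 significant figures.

ΔM = M_X − M_Y = 12.1
L_X/L_Y = 10^(−0.4 ΔM) = 10^-4.840 = 1.445×10^-5

L_X/L_Y ≈ 1.45×10^-5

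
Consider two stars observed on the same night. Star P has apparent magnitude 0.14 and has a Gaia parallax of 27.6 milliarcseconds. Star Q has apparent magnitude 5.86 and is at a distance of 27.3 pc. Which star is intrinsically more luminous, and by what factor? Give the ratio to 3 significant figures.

Star P: p = 27.6 mas = 0.0276″ → d = 1/p = 36.23 pc
Star P: M = m − 5 log₁₀ d + 5 = 0.14 − 5·1.5591 + 5 = -2.655
Star Q: M = m − 5 log₁₀ d + 5 = 5.86 − 5·1.4362 + 5 = 3.679
ΔM = M_P − M_Q = -2.655 − (3.679) = -6.335; smaller M is more luminous → Star P.
L ratio = 10^(0.4 |ΔM|) = 10^2.534 = 341.9

Star P is more luminous, by a factor of 342.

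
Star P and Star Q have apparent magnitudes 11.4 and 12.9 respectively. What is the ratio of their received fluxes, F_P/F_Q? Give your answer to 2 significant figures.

Δm = 11.4 − (12.9) = -1.5
Flux ratio = 10^(−0.4 Δm) = 10^(−0.4 × -1.5) = 10^0.600 = 3.981

F_P/F_Q ≈ 4.0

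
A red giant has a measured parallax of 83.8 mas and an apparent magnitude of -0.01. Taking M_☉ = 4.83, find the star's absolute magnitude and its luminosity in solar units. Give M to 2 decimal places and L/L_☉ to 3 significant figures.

M ≈ -0.39; L/L_☉ ≈ 123

d = 1/p = 1000/83.8 mas = 11.93 pc
M = m − 5 log₁₀ d + 5 = -0.01 − 5·1.0768 + 5 = -0.394
M − M_☉ = -0.394 − 4.83 = -5.224
L/L_☉ = 10^(−0.4 × -5.224) = 122.9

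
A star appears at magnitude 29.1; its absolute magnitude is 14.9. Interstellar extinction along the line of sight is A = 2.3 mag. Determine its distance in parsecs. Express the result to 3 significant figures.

d ≈ 2400 pc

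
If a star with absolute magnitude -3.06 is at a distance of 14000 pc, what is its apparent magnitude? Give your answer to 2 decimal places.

m ≈ 12.67

m = M + 5 log₁₀ d − 5 = -3.06 + 5·4.1461 − 5 = 12.671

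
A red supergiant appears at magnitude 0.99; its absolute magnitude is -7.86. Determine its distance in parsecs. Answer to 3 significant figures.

μ = m − M = 8.850
m − M = 5 log₁₀ d − 5
log₁₀ d = (m − M)/5 + 1 = 2.7700
d = 10^2.7700 = 588.8 pc

d ≈ 589 pc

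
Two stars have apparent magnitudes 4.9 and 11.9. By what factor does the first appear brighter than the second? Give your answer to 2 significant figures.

Magnitude difference = -7.0
Flux ratio = 10^(−0.4 Δm) = 10^(−0.4 × -7.0) = 10^2.800 = 631.0

630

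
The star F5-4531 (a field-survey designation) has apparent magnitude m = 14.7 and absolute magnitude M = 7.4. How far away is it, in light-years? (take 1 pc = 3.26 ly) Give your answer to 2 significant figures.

d ≈ 940 ly

μ = m − M = 7.300
m − M = 5 log₁₀ d − 5
log₁₀ d = (m − M)/5 + 1 = 2.4600
d = 10^2.4600 = 288.4 pc
= 940.2 ly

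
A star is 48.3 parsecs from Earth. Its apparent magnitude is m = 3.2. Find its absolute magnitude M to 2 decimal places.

5 log₁₀(d/10 pc) = 5 log₁₀(48.30) − 5 = 3.420
M = m − 5 log₁₀(d/10) = 3.2 − 3.420 = -0.220

M ≈ -0.22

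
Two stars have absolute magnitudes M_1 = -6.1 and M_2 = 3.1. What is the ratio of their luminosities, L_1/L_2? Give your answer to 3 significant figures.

L_1/L_2 ≈ 4790

ΔM = M_1 − M_2 = -9.2
L_1/L_2 = 10^(−0.4 ΔM) = 10^3.680 = 4786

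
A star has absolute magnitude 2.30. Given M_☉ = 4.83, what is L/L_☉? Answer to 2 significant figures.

L/L_☉ ≈ 10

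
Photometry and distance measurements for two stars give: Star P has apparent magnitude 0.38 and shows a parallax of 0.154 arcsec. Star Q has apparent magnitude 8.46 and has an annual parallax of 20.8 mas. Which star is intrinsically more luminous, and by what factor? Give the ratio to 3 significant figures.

Star P is more luminous, by a factor of 31.1.

Star P: d = 1/p = 1/0.154″ = 6.494 pc
Star P: M = m − 5 log₁₀ d + 5 = 0.38 − 5·0.8125 + 5 = 1.318
Star Q: p = 20.8 mas = 0.0208″ → d = 1/p = 48.08 pc
Star Q: M = m − 5 log₁₀ d + 5 = 8.46 − 5·1.6819 + 5 = 5.050
ΔM = M_P − M_Q = 1.318 − (5.050) = -3.733; smaller M is more luminous → Star P.
L ratio = 10^(0.4 |ΔM|) = 10^1.493 = 31.12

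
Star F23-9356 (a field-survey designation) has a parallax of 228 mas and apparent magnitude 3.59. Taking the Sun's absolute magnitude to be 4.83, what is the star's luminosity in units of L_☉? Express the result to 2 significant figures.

d = 1/p = 1000/228 mas = 4.386 pc
M = m − 5 log₁₀ d + 5 = 3.59 − 5·0.6421 + 5 = 5.380
M − M_☉ = 5.380 − 4.83 = 0.550
L/L_☉ = 10^(−0.4 × 0.550) = 0.6027

L/L_☉ ≈ 0.60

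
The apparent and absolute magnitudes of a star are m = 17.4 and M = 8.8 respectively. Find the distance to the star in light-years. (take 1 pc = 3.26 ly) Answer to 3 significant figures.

d ≈ 1710 ly

Distance modulus: m − M = 17.4 − (8.8) = 8.600
m − M = 5 log₁₀ d − 5
log₁₀ d = (m − M)/5 + 1 = 2.7200
d = 10^2.7200 = 524.8 pc
= 1711 ly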